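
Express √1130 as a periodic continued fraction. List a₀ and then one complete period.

[33; 1, 1, 1, 1, 1, 1, 66]

a₀ = ⌊√1130⌋ = 33.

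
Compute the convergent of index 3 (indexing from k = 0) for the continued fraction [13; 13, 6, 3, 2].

3269/250

Using pₖ = aₖpₖ₋₁ + pₖ₋₂, qₖ = aₖqₖ₋₁ + qₖ₋₂ (with p₋₁=1, p₋₂=0, q₋₁=0, q₋₂=1):
  k=0: a=13, p=13, q=1
  k=1: a=13, p=170, q=13
  k=2: a=6, p=1033, q=79
  k=3: a=3, p=3269, q=250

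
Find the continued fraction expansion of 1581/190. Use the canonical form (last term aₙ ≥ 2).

[8; 3, 8, 1, 2, 2]

1581 = 8·190 + 61
190 = 3·61 + 7
61 = 8·7 + 5
7 = 1·5 + 2
5 = 2·2 + 1
2 = 2·1 + 0  (stop)
So 1581/190 = [8; 3, 8, 1, 2, 2].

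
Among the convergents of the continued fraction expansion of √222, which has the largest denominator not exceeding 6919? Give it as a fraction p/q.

44401/2980

√222 = [14; 1, 8, 1, 28, …] (period length 4).
Convergents:
  p_0/q_0 = 14/1
  p_1/q_1 = 15/1
  p_2/q_2 = 134/9
  p_3/q_3 = 149/10
  p_4/q_4 = 4306/289
  p_5/q_5 = 4455/299
  p_6/q_6 = 39946/2681
  p_7/q_7 = 44401/2980
  p_8/q_8 = 1283174/86121
q_7 = 2980 ≤ 6919 < 86121 = q_8, so the answer is 44401/2980.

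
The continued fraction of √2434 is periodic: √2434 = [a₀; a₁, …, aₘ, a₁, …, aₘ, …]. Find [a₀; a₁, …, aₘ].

[49; 2, 1, 48, 1, 2, 98]

a₀ = ⌊√2434⌋ = 49.
With m₀=0, d₀=1 and mₖ₊₁ = dₖaₖ − mₖ, dₖ₊₁ = (n − mₖ₊₁²)/dₖ, aₖ₊₁ = ⌊(a₀+mₖ₊₁)/dₖ₊₁⌋:
  k=1: m=49, d=33, a=2
  k=2: m=17, d=65, a=1
  k=3: m=48, d=2, a=48
  k=4: m=48, d=65, a=1
  k=5: m=17, d=33, a=2
  k=6: m=49, d=1, a=98
d=1 and a=2a₀=98 at k=6, so the next step gives (m, d) = (49, 33) again — its k=1 value — and the period has length 6.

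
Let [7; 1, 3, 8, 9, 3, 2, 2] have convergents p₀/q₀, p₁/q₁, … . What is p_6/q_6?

16857/2173

Using pₖ = aₖpₖ₋₁ + pₖ₋₂, qₖ = aₖqₖ₋₁ + qₖ₋₂ (with p₋₁=1, p₋₂=0, q₋₁=0, q₋₂=1):
  k=0: a=7, p=7, q=1
  k=1: a=1, p=8, q=1
  k=2: a=3, p=31, q=4
  k=3: a=8, p=256, q=33
  k=4: a=9, p=2335, q=301
  k=5: a=3, p=7261, q=936
  k=6: a=2, p=16857, q=2173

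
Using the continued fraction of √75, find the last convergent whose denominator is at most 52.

√75 = [8; 1, 1, 1, 16, …] (period length 4).
Convergents:
  p_0/q_0 = 8/1
  p_1/q_1 = 9/1
  p_2/q_2 = 17/2
  p_3/q_3 = 26/3
  p_4/q_4 = 433/50
  p_5/q_5 = 459/53
q_4 = 50 ≤ 52 < 53 = q_5, so the answer is 433/50.

433/50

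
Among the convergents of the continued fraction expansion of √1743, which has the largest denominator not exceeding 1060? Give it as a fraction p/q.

41791/1001

√1743 = [41; 1, 2, 1, 82, …] (period length 4).
Convergents:
  p_0/q_0 = 41/1
  p_1/q_1 = 42/1
  p_2/q_2 = 125/3
  p_3/q_3 = 167/4
  p_4/q_4 = 13819/331
  p_5/q_5 = 13986/335
  p_6/q_6 = 41791/1001
  p_7/q_7 = 55777/1336
q_6 = 1001 ≤ 1060 < 1336 = q_7, so the answer is 41791/1001.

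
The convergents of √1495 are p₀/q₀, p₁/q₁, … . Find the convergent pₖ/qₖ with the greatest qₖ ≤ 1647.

√1495 = [38; 1, 1, 1, 76, …] (period length 4).
Convergents:
  p_0/q_0 = 38/1
  p_1/q_1 = 39/1
  p_2/q_2 = 77/2
  p_3/q_3 = 116/3
  p_4/q_4 = 8893/230
  p_5/q_5 = 9009/233
  p_6/q_6 = 17902/463
  p_7/q_7 = 26911/696
  p_8/q_8 = 2063138/53359
q_7 = 696 ≤ 1647 < 53359 = q_8, so the answer is 26911/696.

26911/696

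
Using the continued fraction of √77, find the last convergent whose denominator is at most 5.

35/4

√77 = [8; 1, 3, 2, 3, 1, 16, …] (period length 6).
Convergents:
  p_0/q_0 = 8/1
  p_1/q_1 = 9/1
  p_2/q_2 = 35/4
  p_3/q_3 = 79/9
q_2 = 4 ≤ 5 < 9 = q_3, so the answer is 35/4.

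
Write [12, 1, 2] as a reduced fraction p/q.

Using pₖ = aₖpₖ₋₁ + pₖ₋₂ and qₖ = aₖqₖ₋₁ + qₖ₋₂:
  k=0: a=12, p=12, q=1
  k=1: a=1, p=13, q=1
  k=2: a=2, p=38, q=3

38/3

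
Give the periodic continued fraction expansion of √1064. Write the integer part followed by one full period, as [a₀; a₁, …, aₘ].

[32; 1, 1, 1, 1, 1, 1, 1, 64]

a₀ = ⌊√1064⌋ = 32.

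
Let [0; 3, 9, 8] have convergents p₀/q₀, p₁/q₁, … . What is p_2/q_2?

9/28

Using pₖ = aₖpₖ₋₁ + pₖ₋₂, qₖ = aₖqₖ₋₁ + qₖ₋₂ (with p₋₁=1, p₋₂=0, q₋₁=0, q₋₂=1):
  k=0: a=0, p=0, q=1
  k=1: a=3, p=1, q=3
  k=2: a=9, p=9, q=28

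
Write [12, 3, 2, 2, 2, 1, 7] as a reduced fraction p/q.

Fold from the inside: start with 7/1.
  1 + 1/7 = 8/7
  2 + 7/8 = 23/8
  2 + 8/23 = 54/23
  2 + 23/54 = 131/54
  3 + 54/131 = 447/131
  12 + 131/447 = 5495/447

5495/447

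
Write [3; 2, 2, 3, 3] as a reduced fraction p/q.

Fold from the inside: start with 3/1.
  3 + 1/3 = 10/3
  2 + 3/10 = 23/10
  2 + 10/23 = 56/23
  3 + 23/56 = 191/56

191/56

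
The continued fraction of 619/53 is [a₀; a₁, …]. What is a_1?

619 = 11·53 + 36   →  a_0 = 11
53 = 1·36 + 17   →  a_1 = 1

1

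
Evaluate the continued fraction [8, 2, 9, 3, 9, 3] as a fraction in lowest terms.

Using pₖ = aₖpₖ₋₁ + pₖ₋₂ and qₖ = aₖqₖ₋₁ + qₖ₋₂:
  k=0: a=8, p=8, q=1
  k=1: a=2, p=17, q=2
  k=2: a=9, p=161, q=19
  k=3: a=3, p=500, q=59
  k=4: a=9, p=4661, q=550
  k=5: a=3, p=14483, q=1709

14483/1709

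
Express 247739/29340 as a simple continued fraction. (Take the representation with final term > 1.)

[8; 2, 3, 1, 16, 2, 8, 11]

247739 = 8*29340 + 13019
29340 = 2*13019 + 3302
13019 = 3*3302 + 3113
3302 = 1*3113 + 189
3113 = 16*189 + 89
189 = 2*89 + 11
89 = 8*11 + 1
11 = 11*1 + 0  (stop)
So 247739/29340 = [8; 2, 3, 1, 16, 2, 8, 11].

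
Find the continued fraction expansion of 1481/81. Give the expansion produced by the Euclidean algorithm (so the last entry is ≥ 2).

[18; 3, 1, 1, 11]

1481 = 18*81 + 23
81 = 3*23 + 12
23 = 1*12 + 11
12 = 1*11 + 1
11 = 11*1 + 0  (stop)
So 1481/81 = [18; 3, 1, 1, 11].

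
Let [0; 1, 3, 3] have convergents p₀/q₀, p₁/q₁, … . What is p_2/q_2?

3/4

Using pₖ = aₖpₖ₋₁ + pₖ₋₂, qₖ = aₖqₖ₋₁ + qₖ₋₂ (with p₋₁=1, p₋₂=0, q₋₁=0, q₋₂=1):
  k=0: a=0, p=0, q=1
  k=1: a=1, p=1, q=1
  k=2: a=3, p=3, q=4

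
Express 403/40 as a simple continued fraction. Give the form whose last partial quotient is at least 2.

[10; 13, 3]

403 = 10×40 + 3
40 = 13×3 + 1
3 = 3×1 + 0  (stop)
So 403/40 = [10; 13, 3].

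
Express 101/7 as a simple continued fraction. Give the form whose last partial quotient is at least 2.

[14; 2, 3]

101 = 14×7 + 3
7 = 2×3 + 1
3 = 3×1 + 0  (stop)
So 101/7 = [14; 2, 3].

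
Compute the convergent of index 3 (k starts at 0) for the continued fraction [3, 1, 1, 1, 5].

11/3

Using pₖ = aₖpₖ₋₁ + pₖ₋₂, qₖ = aₖqₖ₋₁ + qₖ₋₂ (with p₋₁=1, p₋₂=0, q₋₁=0, q₋₂=1):
  k=0: a=3, p=3, q=1
  k=1: a=1, p=4, q=1
  k=2: a=1, p=7, q=2
  k=3: a=1, p=11, q=3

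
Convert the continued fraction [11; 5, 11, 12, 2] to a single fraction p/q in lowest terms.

Fold from the inside: start with 2/1.
  12 + 1/2 = 25/2
  11 + 2/25 = 277/25
  5 + 25/277 = 1410/277
  11 + 277/1410 = 15787/1410

15787/1410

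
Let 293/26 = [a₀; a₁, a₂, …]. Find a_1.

3

293 = 11·26 + 7   →  a_0 = 11
26 = 3·7 + 5   →  a_1 = 3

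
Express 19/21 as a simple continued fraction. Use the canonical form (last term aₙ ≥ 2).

19 = 0·21 + 19
21 = 1·19 + 2
19 = 9·2 + 1
2 = 2·1 + 0  (stop)
So 19/21 = [0; 1, 9, 2].

[0; 1, 9, 2]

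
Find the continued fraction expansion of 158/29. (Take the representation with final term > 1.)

158 = 5·29 + 13
29 = 2·13 + 3
13 = 4·3 + 1
3 = 3·1 + 0  (stop)
So 158/29 = [5; 2, 4, 3].

[5; 2, 4, 3]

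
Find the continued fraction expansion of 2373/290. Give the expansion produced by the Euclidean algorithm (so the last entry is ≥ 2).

[8; 5, 2, 8, 3]

2373 = 8*290 + 53
290 = 5*53 + 25
53 = 2*25 + 3
25 = 8*3 + 1
3 = 3*1 + 0  (stop)
So 2373/290 = [8; 5, 2, 8, 3].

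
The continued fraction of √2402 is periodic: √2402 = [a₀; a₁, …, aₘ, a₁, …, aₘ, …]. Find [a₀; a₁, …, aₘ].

[49; 98]

a₀ = ⌊√2402⌋ = 49.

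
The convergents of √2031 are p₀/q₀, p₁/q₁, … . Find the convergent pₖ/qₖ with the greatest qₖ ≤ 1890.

60885/1351

√2031 = [45; 15, 90, …] (period length 2).
Convergents:
  p_0/q_0 = 45/1
  p_1/q_1 = 676/15
  p_2/q_2 = 60885/1351
  p_3/q_3 = 913951/20280
q_2 = 1351 ≤ 1890 < 20280 = q_3, so the answer is 60885/1351.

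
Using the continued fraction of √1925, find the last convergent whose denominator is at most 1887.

30844/703

√1925 = [43; 1, 6, 1, 86, …] (period length 4).
Convergents:
  p_0/q_0 = 43/1
  p_1/q_1 = 44/1
  p_2/q_2 = 307/7
  p_3/q_3 = 351/8
  p_4/q_4 = 30493/695
  p_5/q_5 = 30844/703
  p_6/q_6 = 215557/4913
q_5 = 703 ≤ 1887 < 4913 = q_6, so the answer is 30844/703.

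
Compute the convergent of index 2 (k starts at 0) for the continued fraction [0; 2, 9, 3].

9/19

Using pₖ = aₖpₖ₋₁ + pₖ₋₂, qₖ = aₖqₖ₋₁ + qₖ₋₂ (with p₋₁=1, p₋₂=0, q₋₁=0, q₋₂=1):
  k=0: a=0, p=0, q=1
  k=1: a=2, p=1, q=2
  k=2: a=9, p=9, q=19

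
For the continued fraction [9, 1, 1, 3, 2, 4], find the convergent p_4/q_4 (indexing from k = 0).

Using pₖ = aₖpₖ₋₁ + pₖ₋₂, qₖ = aₖqₖ₋₁ + qₖ₋₂ (with p₋₁=1, p₋₂=0, q₋₁=0, q₋₂=1):
  k=0: a=9, p=9, q=1
  k=1: a=1, p=10, q=1
  k=2: a=1, p=19, q=2
  k=3: a=3, p=67, q=7
  k=4: a=2, p=153, q=16

153/16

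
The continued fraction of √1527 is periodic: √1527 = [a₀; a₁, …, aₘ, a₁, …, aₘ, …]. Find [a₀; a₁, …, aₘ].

a₀ = ⌊√1527⌋ = 39.

[39; 13, 78]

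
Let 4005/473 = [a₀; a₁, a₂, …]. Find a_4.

1

4005 = 8·473 + 221   →  a_0 = 8
473 = 2·221 + 31   →  a_1 = 2
221 = 7·31 + 4   →  a_2 = 7
31 = 7·4 + 3   →  a_3 = 7
4 = 1·3 + 1   →  a_4 = 1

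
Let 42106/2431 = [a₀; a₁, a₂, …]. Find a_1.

3

42106 = 17·2431 + 779   →  a_0 = 17
2431 = 3·779 + 94   →  a_1 = 3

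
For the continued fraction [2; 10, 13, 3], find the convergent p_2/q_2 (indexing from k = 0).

Using pₖ = aₖpₖ₋₁ + pₖ₋₂, qₖ = aₖqₖ₋₁ + qₖ₋₂ (with p₋₁=1, p₋₂=0, q₋₁=0, q₋₂=1):
  k=0: a=2, p=2, q=1
  k=1: a=10, p=21, q=10
  k=2: a=13, p=275, q=131

275/131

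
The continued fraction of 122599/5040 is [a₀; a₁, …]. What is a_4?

13

122599 = 24·5040 + 1639   →  a_0 = 24
5040 = 3·1639 + 123   →  a_1 = 3
1639 = 13·123 + 40   →  a_2 = 13
123 = 3·40 + 3   →  a_3 = 3
40 = 13·3 + 1   →  a_4 = 13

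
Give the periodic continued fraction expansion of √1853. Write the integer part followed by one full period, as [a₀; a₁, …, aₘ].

[43; 21, 1, 1, 21, 86]

a₀ = ⌊√1853⌋ = 43.
With m₀=0, d₀=1 and mₖ₊₁ = dₖaₖ − mₖ, dₖ₊₁ = (n − mₖ₊₁²)/dₖ, aₖ₊₁ = ⌊(a₀+mₖ₊₁)/dₖ₊₁⌋:
  k=1: m=43, d=4, a=21
  k=2: m=41, d=43, a=1
  k=3: m=2, d=43, a=1
  k=4: m=41, d=4, a=21
  k=5: m=43, d=1, a=86
d=1 and a=2a₀=86 at k=5, so the next step gives (m, d) = (43, 4) again — its k=1 value — and the period has length 5.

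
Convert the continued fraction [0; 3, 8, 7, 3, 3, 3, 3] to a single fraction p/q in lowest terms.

6477/20227

Fold from the inside: start with 3/1.
  3 + 1/3 = 10/3
  3 + 3/10 = 33/10
  3 + 10/33 = 109/33
  7 + 33/109 = 796/109
  8 + 109/796 = 6477/796
  3 + 796/6477 = 20227/6477
  0 + 6477/20227 = 6477/20227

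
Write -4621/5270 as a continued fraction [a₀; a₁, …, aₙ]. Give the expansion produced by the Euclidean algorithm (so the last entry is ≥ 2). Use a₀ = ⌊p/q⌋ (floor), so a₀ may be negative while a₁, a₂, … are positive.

-4621 = -1*5270 + 649
5270 = 8*649 + 78
649 = 8*78 + 25
78 = 3*25 + 3
25 = 8*3 + 1
3 = 3*1 + 0  (stop)
So -4621/5270 = [-1; 8, 8, 3, 8, 3].

[-1; 8, 8, 3, 8, 3]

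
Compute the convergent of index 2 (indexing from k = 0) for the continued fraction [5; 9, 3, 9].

143/28

Using pₖ = aₖpₖ₋₁ + pₖ₋₂, qₖ = aₖqₖ₋₁ + qₖ₋₂ (with p₋₁=1, p₋₂=0, q₋₁=0, q₋₂=1):
  k=0: a=5, p=5, q=1
  k=1: a=9, p=46, q=9
  k=2: a=3, p=143, q=28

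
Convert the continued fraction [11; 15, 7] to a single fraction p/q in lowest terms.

1173/106

Using pₖ = aₖpₖ₋₁ + pₖ₋₂ and qₖ = aₖqₖ₋₁ + qₖ₋₂:
  k=0: a=11, p=11, q=1
  k=1: a=15, p=166, q=15
  k=2: a=7, p=1173, q=106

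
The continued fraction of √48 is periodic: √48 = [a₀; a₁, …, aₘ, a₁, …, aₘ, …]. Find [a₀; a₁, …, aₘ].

[6; 1, 12]

a₀ = ⌊√48⌋ = 6.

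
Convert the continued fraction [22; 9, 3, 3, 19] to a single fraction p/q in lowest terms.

39683/1795

Fold from the inside: start with 19/1.
  3 + 1/19 = 58/19
  3 + 19/58 = 193/58
  9 + 58/193 = 1795/193
  22 + 193/1795 = 39683/1795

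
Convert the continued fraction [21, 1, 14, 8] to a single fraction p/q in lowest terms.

Fold from the inside: start with 8/1.
  14 + 1/8 = 113/8
  1 + 8/113 = 121/113
  21 + 113/121 = 2654/121

2654/121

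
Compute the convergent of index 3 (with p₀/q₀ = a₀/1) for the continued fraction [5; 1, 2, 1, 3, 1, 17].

Using pₖ = aₖpₖ₋₁ + pₖ₋₂, qₖ = aₖqₖ₋₁ + qₖ₋₂ (with p₋₁=1, p₋₂=0, q₋₁=0, q₋₂=1):
  k=0: a=5, p=5, q=1
  k=1: a=1, p=6, q=1
  k=2: a=2, p=17, q=3
  k=3: a=1, p=23, q=4

23/4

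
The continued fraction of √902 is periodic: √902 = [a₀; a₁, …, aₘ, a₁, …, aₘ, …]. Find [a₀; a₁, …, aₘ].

a₀ = ⌊√902⌋ = 30.

[30; 30, 60]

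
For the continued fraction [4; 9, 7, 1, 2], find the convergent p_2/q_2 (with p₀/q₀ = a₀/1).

263/64

Using pₖ = aₖpₖ₋₁ + pₖ₋₂, qₖ = aₖqₖ₋₁ + qₖ₋₂ (with p₋₁=1, p₋₂=0, q₋₁=0, q₋₂=1):
  k=0: a=4, p=4, q=1
  k=1: a=9, p=37, q=9
  k=2: a=7, p=263, q=64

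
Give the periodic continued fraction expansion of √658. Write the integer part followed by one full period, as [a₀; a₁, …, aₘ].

a₀ = ⌊√658⌋ = 25.
With m₀=0, d₀=1 and mₖ₊₁ = dₖaₖ − mₖ, dₖ₊₁ = (n − mₖ₊₁²)/dₖ, aₖ₊₁ = ⌊(a₀+mₖ₊₁)/dₖ₊₁⌋:
  k=1: m=25, d=33, a=1
  k=2: m=8, d=18, a=1
  k=3: m=10, d=31, a=1
  k=4: m=21, d=7, a=6
  k=5: m=21, d=31, a=1
  k=6: m=10, d=18, a=1
  k=7: m=8, d=33, a=1
  k=8: m=25, d=1, a=50
d=1 and a=2a₀=50 at k=8, so the next step gives (m, d) = (25, 33) again — its k=1 value — and the period has length 8.

[25; 1, 1, 1, 6, 1, 1, 1, 50]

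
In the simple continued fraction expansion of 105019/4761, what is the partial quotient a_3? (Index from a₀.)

105019 = 22·4761 + 277   →  a_0 = 22
4761 = 17·277 + 52   →  a_1 = 17
277 = 5·52 + 17   →  a_2 = 5
52 = 3·17 + 1   →  a_3 = 3

3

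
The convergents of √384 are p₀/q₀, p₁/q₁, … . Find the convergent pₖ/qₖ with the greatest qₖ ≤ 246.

√384 = [19; 1, 1, 2, 9, 2, 1, 1, 38, …] (period length 8).
Convergents:
  p_0/q_0 = 19/1
  p_1/q_1 = 20/1
  p_2/q_2 = 39/2
  p_3/q_3 = 98/5
  p_4/q_4 = 921/47
  p_5/q_5 = 1940/99
  p_6/q_6 = 2861/146
  p_7/q_7 = 4801/245
  p_8/q_8 = 185299/9456
q_7 = 245 ≤ 246 < 9456 = q_8, so the answer is 4801/245.

4801/245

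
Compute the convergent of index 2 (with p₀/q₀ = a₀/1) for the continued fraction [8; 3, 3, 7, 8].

83/10

Using pₖ = aₖpₖ₋₁ + pₖ₋₂, qₖ = aₖqₖ₋₁ + qₖ₋₂ (with p₋₁=1, p₋₂=0, q₋₁=0, q₋₂=1):
  k=0: a=8, p=8, q=1
  k=1: a=3, p=25, q=3
  k=2: a=3, p=83, q=10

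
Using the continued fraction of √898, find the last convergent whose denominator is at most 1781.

√898 = [29; 1, 28, 1, 58, …] (period length 4).
Convergents:
  p_0/q_0 = 29/1
  p_1/q_1 = 30/1
  p_2/q_2 = 869/29
  p_3/q_3 = 899/30
  p_4/q_4 = 53011/1769
  p_5/q_5 = 53910/1799
q_4 = 1769 ≤ 1781 < 1799 = q_5, so the answer is 53011/1769.

53011/1769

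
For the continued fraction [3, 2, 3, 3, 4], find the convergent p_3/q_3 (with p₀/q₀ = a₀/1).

Using pₖ = aₖpₖ₋₁ + pₖ₋₂, qₖ = aₖqₖ₋₁ + qₖ₋₂ (with p₋₁=1, p₋₂=0, q₋₁=0, q₋₂=1):
  k=0: a=3, p=3, q=1
  k=1: a=2, p=7, q=2
  k=2: a=3, p=24, q=7
  k=3: a=3, p=79, q=23

79/23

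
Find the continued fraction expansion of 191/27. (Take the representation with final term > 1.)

[7; 13, 2]

191 = 7*27 + 2
27 = 13*2 + 1
2 = 2*1 + 0  (stop)
So 191/27 = [7; 13, 2].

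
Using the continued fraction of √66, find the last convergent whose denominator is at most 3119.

8449/1040

√66 = [8; 8, 16, …] (period length 2).
Convergents:
  p_0/q_0 = 8/1
  p_1/q_1 = 65/8
  p_2/q_2 = 1048/129
  p_3/q_3 = 8449/1040
  p_4/q_4 = 136232/16769
q_3 = 1040 ≤ 3119 < 16769 = q_4, so the answer is 8449/1040.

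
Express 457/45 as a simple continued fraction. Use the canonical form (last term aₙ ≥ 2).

[10; 6, 2, 3]

457 = 10*45 + 7
45 = 6*7 + 3
7 = 2*3 + 1
3 = 3*1 + 0  (stop)
So 457/45 = [10; 6, 2, 3].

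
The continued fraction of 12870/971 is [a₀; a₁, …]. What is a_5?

1

12870 = 13·971 + 247   →  a_0 = 13
971 = 3·247 + 230   →  a_1 = 3
247 = 1·230 + 17   →  a_2 = 1
230 = 13·17 + 9   →  a_3 = 13
17 = 1·9 + 8   →  a_4 = 1
9 = 1·8 + 1   →  a_5 = 1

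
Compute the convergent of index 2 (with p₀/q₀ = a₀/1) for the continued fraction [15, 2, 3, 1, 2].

Using pₖ = aₖpₖ₋₁ + pₖ₋₂, qₖ = aₖqₖ₋₁ + qₖ₋₂ (with p₋₁=1, p₋₂=0, q₋₁=0, q₋₂=1):
  k=0: a=15, p=15, q=1
  k=1: a=2, p=31, q=2
  k=2: a=3, p=108, q=7

108/7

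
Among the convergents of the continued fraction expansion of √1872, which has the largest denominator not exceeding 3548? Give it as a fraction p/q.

√1872 = [43; 3, 1, 3, 86, …] (period length 4).
Convergents:
  p_0/q_0 = 43/1
  p_1/q_1 = 130/3
  p_2/q_2 = 173/4
  p_3/q_3 = 649/15
  p_4/q_4 = 55987/1294
  p_5/q_5 = 168610/3897
q_4 = 1294 ≤ 3548 < 3897 = q_5, so the answer is 55987/1294.

55987/1294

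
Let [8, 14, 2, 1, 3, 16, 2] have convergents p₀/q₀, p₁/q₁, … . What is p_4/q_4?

Using pₖ = aₖpₖ₋₁ + pₖ₋₂, qₖ = aₖqₖ₋₁ + qₖ₋₂ (with p₋₁=1, p₋₂=0, q₋₁=0, q₋₂=1):
  k=0: a=8, p=8, q=1
  k=1: a=14, p=113, q=14
  k=2: a=2, p=234, q=29
  k=3: a=1, p=347, q=43
  k=4: a=3, p=1275, q=158

1275/158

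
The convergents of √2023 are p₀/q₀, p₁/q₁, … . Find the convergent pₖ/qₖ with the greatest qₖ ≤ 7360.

√2023 = [44; 1, 43, 1, 88, …] (period length 4).
Convergents:
  p_0/q_0 = 44/1
  p_1/q_1 = 45/1
  p_2/q_2 = 1979/44
  p_3/q_3 = 2024/45
  p_4/q_4 = 180091/4004
  p_5/q_5 = 182115/4049
  p_6/q_6 = 8011036/178111
q_5 = 4049 ≤ 7360 < 178111 = q_6, so the answer is 182115/4049.

182115/4049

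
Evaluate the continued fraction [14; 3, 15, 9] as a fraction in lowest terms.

5974/417

Using pₖ = aₖpₖ₋₁ + pₖ₋₂ and qₖ = aₖqₖ₋₁ + qₖ₋₂:
  k=0: a=14, p=14, q=1
  k=1: a=3, p=43, q=3
  k=2: a=15, p=659, q=46
  k=3: a=9, p=5974, q=417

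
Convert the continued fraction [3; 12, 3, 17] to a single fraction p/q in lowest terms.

Fold from the inside: start with 17/1.
  3 + 1/17 = 52/17
  12 + 17/52 = 641/52
  3 + 52/641 = 1975/641

1975/641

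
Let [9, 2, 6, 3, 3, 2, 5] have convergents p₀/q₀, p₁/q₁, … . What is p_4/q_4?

Using pₖ = aₖpₖ₋₁ + pₖ₋₂, qₖ = aₖqₖ₋₁ + qₖ₋₂ (with p₋₁=1, p₋₂=0, q₋₁=0, q₋₂=1):
  k=0: a=9, p=9, q=1
  k=1: a=2, p=19, q=2
  k=2: a=6, p=123, q=13
  k=3: a=3, p=388, q=41
  k=4: a=3, p=1287, q=136

1287/136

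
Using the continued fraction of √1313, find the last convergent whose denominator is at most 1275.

√1313 = [36; 4, 4, 72, …] (period length 3).
Convergents:
  p_0/q_0 = 36/1
  p_1/q_1 = 145/4
  p_2/q_2 = 616/17
  p_3/q_3 = 44497/1228
  p_4/q_4 = 178604/4929
q_3 = 1228 ≤ 1275 < 4929 = q_4, so the answer is 44497/1228.

44497/1228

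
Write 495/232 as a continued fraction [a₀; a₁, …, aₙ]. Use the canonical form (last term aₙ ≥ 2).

495 = 2×232 + 31
232 = 7×31 + 15
31 = 2×15 + 1
15 = 15×1 + 0  (stop)
So 495/232 = [2; 7, 2, 15].

[2; 7, 2, 15]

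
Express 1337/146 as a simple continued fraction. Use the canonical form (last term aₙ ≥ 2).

[9; 6, 2, 1, 7]

1337 = 9×146 + 23
146 = 6×23 + 8
23 = 2×8 + 7
8 = 1×7 + 1
7 = 7×1 + 0  (stop)
So 1337/146 = [9; 6, 2, 1, 7].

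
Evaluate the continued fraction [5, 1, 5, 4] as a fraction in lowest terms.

Using pₖ = aₖpₖ₋₁ + pₖ₋₂ and qₖ = aₖqₖ₋₁ + qₖ₋₂:
  k=0: a=5, p=5, q=1
  k=1: a=1, p=6, q=1
  k=2: a=5, p=35, q=6
  k=3: a=4, p=146, q=25

146/25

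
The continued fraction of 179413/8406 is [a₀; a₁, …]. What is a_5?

9

179413 = 21·8406 + 2887   →  a_0 = 21
8406 = 2·2887 + 2632   →  a_1 = 2
2887 = 1·2632 + 255   →  a_2 = 1
2632 = 10·255 + 82   →  a_3 = 10
255 = 3·82 + 9   →  a_4 = 3
82 = 9·9 + 1   →  a_5 = 9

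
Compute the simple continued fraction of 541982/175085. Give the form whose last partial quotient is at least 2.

[3; 10, 2, 7, 8, 15, 9]

541982 = 3×175085 + 16727
175085 = 10×16727 + 7815
16727 = 2×7815 + 1097
7815 = 7×1097 + 136
1097 = 8×136 + 9
136 = 15×9 + 1
9 = 9×1 + 0  (stop)
So 541982/175085 = [3; 10, 2, 7, 8, 15, 9].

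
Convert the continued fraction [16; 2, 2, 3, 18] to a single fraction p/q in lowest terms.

Fold from the inside: start with 18/1.
  3 + 1/18 = 55/18
  2 + 18/55 = 128/55
  2 + 55/128 = 311/128
  16 + 128/311 = 5104/311

5104/311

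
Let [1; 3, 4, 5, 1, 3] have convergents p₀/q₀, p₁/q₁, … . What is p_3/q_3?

Using pₖ = aₖpₖ₋₁ + pₖ₋₂, qₖ = aₖqₖ₋₁ + qₖ₋₂ (with p₋₁=1, p₋₂=0, q₋₁=0, q₋₂=1):
  k=0: a=1, p=1, q=1
  k=1: a=3, p=4, q=3
  k=2: a=4, p=17, q=13
  k=3: a=5, p=89, q=68

89/68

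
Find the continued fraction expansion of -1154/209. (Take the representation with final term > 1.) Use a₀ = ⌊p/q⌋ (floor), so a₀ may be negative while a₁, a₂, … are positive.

-1154 = -6×209 + 100
209 = 2×100 + 9
100 = 11×9 + 1
9 = 9×1 + 0  (stop)
So -1154/209 = [-6; 2, 11, 9].

[-6; 2, 11, 9]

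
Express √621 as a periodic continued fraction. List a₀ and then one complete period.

a₀ = ⌊√621⌋ = 24.
With m₀=0, d₀=1 and mₖ₊₁ = dₖaₖ − mₖ, dₖ₊₁ = (n − mₖ₊₁²)/dₖ, aₖ₊₁ = ⌊(a₀+mₖ₊₁)/dₖ₊₁⌋:
  k=1: m=24, d=45, a=1
  k=2: m=21, d=4, a=11
  k=3: m=23, d=23, a=2
  k=4: m=23, d=4, a=11
  k=5: m=21, d=45, a=1
  k=6: m=24, d=1, a=48
d=1 and a=2a₀=48 at k=6, so the next step gives (m, d) = (24, 45) again — its k=1 value — and the period has length 6.

[24; 1, 11, 2, 11, 1, 48]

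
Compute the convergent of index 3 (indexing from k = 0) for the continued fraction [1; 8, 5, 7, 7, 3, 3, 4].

Using pₖ = aₖpₖ₋₁ + pₖ₋₂, qₖ = aₖqₖ₋₁ + qₖ₋₂ (with p₋₁=1, p₋₂=0, q₋₁=0, q₋₂=1):
  k=0: a=1, p=1, q=1
  k=1: a=8, p=9, q=8
  k=2: a=5, p=46, q=41
  k=3: a=7, p=331, q=295

331/295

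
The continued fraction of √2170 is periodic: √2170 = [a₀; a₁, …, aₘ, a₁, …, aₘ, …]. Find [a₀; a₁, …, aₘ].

a₀ = ⌊√2170⌋ = 46.
With m₀=0, d₀=1 and mₖ₊₁ = dₖaₖ − mₖ, dₖ₊₁ = (n − mₖ₊₁²)/dₖ, aₖ₊₁ = ⌊(a₀+mₖ₊₁)/dₖ₊₁⌋:
  k=1: m=46, d=54, a=1
  k=2: m=8, d=39, a=1
  k=3: m=31, d=31, a=2
  k=4: m=31, d=39, a=1
  k=5: m=8, d=54, a=1
  k=6: m=46, d=1, a=92
d=1 and a=2a₀=92 at k=6, so the next step gives (m, d) = (46, 54) again — its k=1 value — and the period has length 6.

[46; 1, 1, 2, 1, 1, 92]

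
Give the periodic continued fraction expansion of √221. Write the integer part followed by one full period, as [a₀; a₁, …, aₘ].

[14; 1, 6, 2, 6, 1, 28]

a₀ = ⌊√221⌋ = 14.
With m₀=0, d₀=1 and mₖ₊₁ = dₖaₖ − mₖ, dₖ₊₁ = (n − mₖ₊₁²)/dₖ, aₖ₊₁ = ⌊(a₀+mₖ₊₁)/dₖ₊₁⌋:
  k=1: m=14, d=25, a=1
  k=2: m=11, d=4, a=6
  k=3: m=13, d=13, a=2
  k=4: m=13, d=4, a=6
  k=5: m=11, d=25, a=1
  k=6: m=14, d=1, a=28
d=1 and a=2a₀=28 at k=6, so the next step gives (m, d) = (14, 25) again — its k=1 value — and the period has length 6.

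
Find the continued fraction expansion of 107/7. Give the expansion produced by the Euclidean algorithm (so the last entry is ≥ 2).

107 = 15×7 + 2
7 = 3×2 + 1
2 = 2×1 + 0  (stop)
So 107/7 = [15; 3, 2].

[15; 3, 2]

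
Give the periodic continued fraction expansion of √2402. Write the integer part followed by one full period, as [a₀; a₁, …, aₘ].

[49; 98]

a₀ = ⌊√2402⌋ = 49.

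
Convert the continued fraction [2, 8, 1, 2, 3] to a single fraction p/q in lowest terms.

Using pₖ = aₖpₖ₋₁ + pₖ₋₂ and qₖ = aₖqₖ₋₁ + qₖ₋₂:
  k=0: a=2, p=2, q=1
  k=1: a=8, p=17, q=8
  k=2: a=1, p=19, q=9
  k=3: a=2, p=55, q=26
  k=4: a=3, p=184, q=87

184/87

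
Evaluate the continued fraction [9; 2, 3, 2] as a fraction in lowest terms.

151/16

Using pₖ = aₖpₖ₋₁ + pₖ₋₂ and qₖ = aₖqₖ₋₁ + qₖ₋₂:
  k=0: a=9, p=9, q=1
  k=1: a=2, p=19, q=2
  k=2: a=3, p=66, q=7
  k=3: a=2, p=151, q=16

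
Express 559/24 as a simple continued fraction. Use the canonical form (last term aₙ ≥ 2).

559 = 23×24 + 7
24 = 3×7 + 3
7 = 2×3 + 1
3 = 3×1 + 0  (stop)
So 559/24 = [23; 3, 2, 3].

[23; 3, 2, 3]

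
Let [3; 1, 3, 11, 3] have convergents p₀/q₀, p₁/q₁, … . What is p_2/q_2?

15/4

Using pₖ = aₖpₖ₋₁ + pₖ₋₂, qₖ = aₖqₖ₋₁ + qₖ₋₂ (with p₋₁=1, p₋₂=0, q₋₁=0, q₋₂=1):
  k=0: a=3, p=3, q=1
  k=1: a=1, p=4, q=1
  k=2: a=3, p=15, q=4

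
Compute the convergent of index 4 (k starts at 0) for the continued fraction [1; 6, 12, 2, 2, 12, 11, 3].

439/377

Using pₖ = aₖpₖ₋₁ + pₖ₋₂, qₖ = aₖqₖ₋₁ + qₖ₋₂ (with p₋₁=1, p₋₂=0, q₋₁=0, q₋₂=1):
  k=0: a=1, p=1, q=1
  k=1: a=6, p=7, q=6
  k=2: a=12, p=85, q=73
  k=3: a=2, p=177, q=152
  k=4: a=2, p=439, q=377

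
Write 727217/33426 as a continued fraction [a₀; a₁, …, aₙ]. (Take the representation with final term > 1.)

727217 = 21*33426 + 25271
33426 = 1*25271 + 8155
25271 = 3*8155 + 806
8155 = 10*806 + 95
806 = 8*95 + 46
95 = 2*46 + 3
46 = 15*3 + 1
3 = 3*1 + 0  (stop)
So 727217/33426 = [21; 1, 3, 10, 8, 2, 15, 3].

[21; 1, 3, 10, 8, 2, 15, 3]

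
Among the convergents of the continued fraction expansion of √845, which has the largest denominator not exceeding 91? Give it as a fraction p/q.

√845 = [29; 14, 1, 1, 14, 58, …] (period length 5).
Convergents:
  p_0/q_0 = 29/1
  p_1/q_1 = 407/14
  p_2/q_2 = 436/15
  p_3/q_3 = 843/29
  p_4/q_4 = 12238/421
q_3 = 29 ≤ 91 < 421 = q_4, so the answer is 843/29.

843/29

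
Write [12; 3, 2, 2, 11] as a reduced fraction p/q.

Using pₖ = aₖpₖ₋₁ + pₖ₋₂ and qₖ = aₖqₖ₋₁ + qₖ₋₂:
  k=0: a=12, p=12, q=1
  k=1: a=3, p=37, q=3
  k=2: a=2, p=86, q=7
  k=3: a=2, p=209, q=17
  k=4: a=11, p=2385, q=194

2385/194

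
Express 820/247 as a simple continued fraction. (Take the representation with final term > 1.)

820 = 3·247 + 79
247 = 3·79 + 10
79 = 7·10 + 9
10 = 1·9 + 1
9 = 9·1 + 0  (stop)
So 820/247 = [3; 3, 7, 1, 9].

[3; 3, 7, 1, 9]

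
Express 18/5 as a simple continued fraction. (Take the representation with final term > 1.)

[3; 1, 1, 2]

18 = 3·5 + 3
5 = 1·3 + 2
3 = 1·2 + 1
2 = 2·1 + 0  (stop)
So 18/5 = [3; 1, 1, 2].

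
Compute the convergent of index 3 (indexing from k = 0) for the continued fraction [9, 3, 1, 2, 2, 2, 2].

102/11

Using pₖ = aₖpₖ₋₁ + pₖ₋₂, qₖ = aₖqₖ₋₁ + qₖ₋₂ (with p₋₁=1, p₋₂=0, q₋₁=0, q₋₂=1):
  k=0: a=9, p=9, q=1
  k=1: a=3, p=28, q=3
  k=2: a=1, p=37, q=4
  k=3: a=2, p=102, q=11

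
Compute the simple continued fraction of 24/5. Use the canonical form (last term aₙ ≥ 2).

[4; 1, 4]

24 = 4·5 + 4
5 = 1·4 + 1
4 = 4·1 + 0  (stop)
So 24/5 = [4; 1, 4].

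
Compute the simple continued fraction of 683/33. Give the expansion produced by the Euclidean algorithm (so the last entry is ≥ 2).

[20; 1, 2, 3, 3]

683 = 20·33 + 23
33 = 1·23 + 10
23 = 2·10 + 3
10 = 3·3 + 1
3 = 3·1 + 0  (stop)
So 683/33 = [20; 1, 2, 3, 3].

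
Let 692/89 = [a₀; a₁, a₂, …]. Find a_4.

692 = 7·89 + 69   →  a_0 = 7
89 = 1·69 + 20   →  a_1 = 1
69 = 3·20 + 9   →  a_2 = 3
20 = 2·9 + 2   →  a_3 = 2
9 = 4·2 + 1   →  a_4 = 4

4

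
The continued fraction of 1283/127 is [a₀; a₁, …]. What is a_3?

1283 = 10·127 + 13   →  a_0 = 10
127 = 9·13 + 10   →  a_1 = 9
13 = 1·10 + 3   →  a_2 = 1
10 = 3·3 + 1   →  a_3 = 3

3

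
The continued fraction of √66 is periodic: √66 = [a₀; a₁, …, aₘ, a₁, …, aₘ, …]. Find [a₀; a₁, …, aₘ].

[8; 8, 16]

a₀ = ⌊√66⌋ = 8.
With m₀=0, d₀=1 and mₖ₊₁ = dₖaₖ − mₖ, dₖ₊₁ = (n − mₖ₊₁²)/dₖ, aₖ₊₁ = ⌊(a₀+mₖ₊₁)/dₖ₊₁⌋:
  k=1: m=8, d=2, a=8
  k=2: m=8, d=1, a=16
d=1 and a=2a₀=16 at k=2, so the next step gives (m, d) = (8, 2) again — its k=1 value — and the period has length 2.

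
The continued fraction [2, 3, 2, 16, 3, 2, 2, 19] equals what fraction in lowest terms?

Fold from the inside: start with 19/1.
  2 + 1/19 = 39/19
  2 + 19/39 = 97/39
  3 + 39/97 = 330/97
  16 + 97/330 = 5377/330
  2 + 330/5377 = 11084/5377
  3 + 5377/11084 = 38629/11084
  2 + 11084/38629 = 88342/38629

88342/38629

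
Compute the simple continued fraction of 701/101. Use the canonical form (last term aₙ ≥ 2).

701 = 6×101 + 95
101 = 1×95 + 6
95 = 15×6 + 5
6 = 1×5 + 1
5 = 5×1 + 0  (stop)
So 701/101 = [6; 1, 15, 1, 5].

[6; 1, 15, 1, 5]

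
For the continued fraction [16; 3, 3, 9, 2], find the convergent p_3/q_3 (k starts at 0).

1516/93

Using pₖ = aₖpₖ₋₁ + pₖ₋₂, qₖ = aₖqₖ₋₁ + qₖ₋₂ (with p₋₁=1, p₋₂=0, q₋₁=0, q₋₂=1):
  k=0: a=16, p=16, q=1
  k=1: a=3, p=49, q=3
  k=2: a=3, p=163, q=10
  k=3: a=9, p=1516, q=93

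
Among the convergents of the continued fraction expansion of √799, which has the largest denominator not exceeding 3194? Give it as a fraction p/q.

√799 = [28; 3, 1, 3, 56, …] (period length 4).
Convergents:
  p_0/q_0 = 28/1
  p_1/q_1 = 85/3
  p_2/q_2 = 113/4
  p_3/q_3 = 424/15
  p_4/q_4 = 23857/844
  p_5/q_5 = 71995/2547
  p_6/q_6 = 95852/3391
q_5 = 2547 ≤ 3194 < 3391 = q_6, so the answer is 71995/2547.

71995/2547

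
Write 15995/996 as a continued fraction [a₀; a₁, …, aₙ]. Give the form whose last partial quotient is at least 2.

15995 = 16*996 + 59
996 = 16*59 + 52
59 = 1*52 + 7
52 = 7*7 + 3
7 = 2*3 + 1
3 = 3*1 + 0  (stop)
So 15995/996 = [16; 16, 1, 7, 2, 3].

[16; 16, 1, 7, 2, 3]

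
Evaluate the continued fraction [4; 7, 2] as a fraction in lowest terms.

Fold from the inside: start with 2/1.
  7 + 1/2 = 15/2
  4 + 2/15 = 62/15

62/15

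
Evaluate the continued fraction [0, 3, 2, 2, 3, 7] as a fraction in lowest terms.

Using pₖ = aₖpₖ₋₁ + pₖ₋₂ and qₖ = aₖqₖ₋₁ + qₖ₋₂:
  k=0: a=0, p=0, q=1
  k=1: a=3, p=1, q=3
  k=2: a=2, p=2, q=7
  k=3: a=2, p=5, q=17
  k=4: a=3, p=17, q=58
  k=5: a=7, p=124, q=423

124/423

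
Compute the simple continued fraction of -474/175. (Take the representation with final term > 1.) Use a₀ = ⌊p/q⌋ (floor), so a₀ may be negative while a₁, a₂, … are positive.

[-3; 3, 2, 3, 7]

-474 = -3×175 + 51
175 = 3×51 + 22
51 = 2×22 + 7
22 = 3×7 + 1
7 = 7×1 + 0  (stop)
So -474/175 = [-3; 3, 2, 3, 7].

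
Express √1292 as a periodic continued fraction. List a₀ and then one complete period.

a₀ = ⌊√1292⌋ = 35.
With m₀=0, d₀=1 and mₖ₊₁ = dₖaₖ − mₖ, dₖ₊₁ = (n − mₖ₊₁²)/dₖ, aₖ₊₁ = ⌊(a₀+mₖ₊₁)/dₖ₊₁⌋:
  k=1: m=35, d=67, a=1
  k=2: m=32, d=4, a=16
  k=3: m=32, d=67, a=1
  k=4: m=35, d=1, a=70
d=1 and a=2a₀=70 at k=4, so the next step gives (m, d) = (35, 67) again — its k=1 value — and the period has length 4.

[35; 1, 16, 1, 70]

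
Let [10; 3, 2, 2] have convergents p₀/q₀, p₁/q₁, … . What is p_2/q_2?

Using pₖ = aₖpₖ₋₁ + pₖ₋₂, qₖ = aₖqₖ₋₁ + qₖ₋₂ (with p₋₁=1, p₋₂=0, q₋₁=0, q₋₂=1):
  k=0: a=10, p=10, q=1
  k=1: a=3, p=31, q=3
  k=2: a=2, p=72, q=7

72/7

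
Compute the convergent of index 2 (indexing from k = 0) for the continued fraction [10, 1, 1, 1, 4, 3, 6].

Using pₖ = aₖpₖ₋₁ + pₖ₋₂, qₖ = aₖqₖ₋₁ + qₖ₋₂ (with p₋₁=1, p₋₂=0, q₋₁=0, q₋₂=1):
  k=0: a=10, p=10, q=1
  k=1: a=1, p=11, q=1
  k=2: a=1, p=21, q=2

21/2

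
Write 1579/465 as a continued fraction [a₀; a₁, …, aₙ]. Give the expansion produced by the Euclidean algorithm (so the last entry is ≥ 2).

[3; 2, 1, 1, 8, 1, 2, 3]

1579 = 3·465 + 184
465 = 2·184 + 97
184 = 1·97 + 87
97 = 1·87 + 10
87 = 8·10 + 7
10 = 1·7 + 3
7 = 2·3 + 1
3 = 3·1 + 0  (stop)
So 1579/465 = [3; 2, 1, 1, 8, 1, 2, 3].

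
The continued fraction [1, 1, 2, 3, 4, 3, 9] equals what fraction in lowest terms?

2197/1294

Fold from the inside: start with 9/1.
  3 + 1/9 = 28/9
  4 + 9/28 = 121/28
  3 + 28/121 = 391/121
  2 + 121/391 = 903/391
  1 + 391/903 = 1294/903
  1 + 903/1294 = 2197/1294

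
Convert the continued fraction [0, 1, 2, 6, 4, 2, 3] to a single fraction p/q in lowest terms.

417/610

Using pₖ = aₖpₖ₋₁ + pₖ₋₂ and qₖ = aₖqₖ₋₁ + qₖ₋₂:
  k=0: a=0, p=0, q=1
  k=1: a=1, p=1, q=1
  k=2: a=2, p=2, q=3
  k=3: a=6, p=13, q=19
  k=4: a=4, p=54, q=79
  k=5: a=2, p=121, q=177
  k=6: a=3, p=417, q=610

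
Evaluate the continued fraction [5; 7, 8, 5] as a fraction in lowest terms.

Fold from the inside: start with 5/1.
  8 + 1/5 = 41/5
  7 + 5/41 = 292/41
  5 + 41/292 = 1501/292

1501/292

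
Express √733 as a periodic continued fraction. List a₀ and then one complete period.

[27; 13, 1, 1, 13, 54]

a₀ = ⌊√733⌋ = 27.
With m₀=0, d₀=1 and mₖ₊₁ = dₖaₖ − mₖ, dₖ₊₁ = (n − mₖ₊₁²)/dₖ, aₖ₊₁ = ⌊(a₀+mₖ₊₁)/dₖ₊₁⌋:
  k=1: m=27, d=4, a=13
  k=2: m=25, d=27, a=1
  k=3: m=2, d=27, a=1
  k=4: m=25, d=4, a=13
  k=5: m=27, d=1, a=54
d=1 and a=2a₀=54 at k=5, so the next step gives (m, d) = (27, 4) again — its k=1 value — and the period has length 5.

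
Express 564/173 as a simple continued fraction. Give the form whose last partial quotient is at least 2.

564 = 3·173 + 45
173 = 3·45 + 38
45 = 1·38 + 7
38 = 5·7 + 3
7 = 2·3 + 1
3 = 3·1 + 0  (stop)
So 564/173 = [3; 3, 1, 5, 2, 3].

[3; 3, 1, 5, 2, 3]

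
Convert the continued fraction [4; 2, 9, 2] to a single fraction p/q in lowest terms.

Fold from the inside: start with 2/1.
  9 + 1/2 = 19/2
  2 + 2/19 = 40/19
  4 + 19/40 = 179/40

179/40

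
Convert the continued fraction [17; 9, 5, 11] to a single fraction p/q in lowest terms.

Using pₖ = aₖpₖ₋₁ + pₖ₋₂ and qₖ = aₖqₖ₋₁ + qₖ₋₂:
  k=0: a=17, p=17, q=1
  k=1: a=9, p=154, q=9
  k=2: a=5, p=787, q=46
  k=3: a=11, p=8811, q=515

8811/515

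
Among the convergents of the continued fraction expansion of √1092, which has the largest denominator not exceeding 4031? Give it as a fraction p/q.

48015/1453

√1092 = [33; 22, 66, …] (period length 2).
Convergents:
  p_0/q_0 = 33/1
  p_1/q_1 = 727/22
  p_2/q_2 = 48015/1453
  p_3/q_3 = 1057057/31988
q_2 = 1453 ≤ 4031 < 31988 = q_3, so the answer is 48015/1453.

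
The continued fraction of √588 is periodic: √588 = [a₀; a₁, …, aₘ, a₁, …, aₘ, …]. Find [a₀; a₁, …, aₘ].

a₀ = ⌊√588⌋ = 24.
With m₀=0, d₀=1 and mₖ₊₁ = dₖaₖ − mₖ, dₖ₊₁ = (n − mₖ₊₁²)/dₖ, aₖ₊₁ = ⌊(a₀+mₖ₊₁)/dₖ₊₁⌋:
  k=1: m=24, d=12, a=4
  k=2: m=24, d=1, a=48
d=1 and a=2a₀=48 at k=2, so the next step gives (m, d) = (24, 12) again — its k=1 value — and the period has length 2.

[24; 4, 48]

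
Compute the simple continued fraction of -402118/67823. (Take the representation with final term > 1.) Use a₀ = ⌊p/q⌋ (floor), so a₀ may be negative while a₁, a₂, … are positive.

[-6; 14, 14, 19, 18]

-402118 = -6×67823 + 4820
67823 = 14×4820 + 343
4820 = 14×343 + 18
343 = 19×18 + 1
18 = 18×1 + 0  (stop)
So -402118/67823 = [-6; 14, 14, 19, 18].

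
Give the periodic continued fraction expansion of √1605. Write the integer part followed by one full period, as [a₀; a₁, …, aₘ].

a₀ = ⌊√1605⌋ = 40.
With m₀=0, d₀=1 and mₖ₊₁ = dₖaₖ − mₖ, dₖ₊₁ = (n − mₖ₊₁²)/dₖ, aₖ₊₁ = ⌊(a₀+mₖ₊₁)/dₖ₊₁⌋:
  k=1: m=40, d=5, a=16
  k=2: m=40, d=1, a=80
d=1 and a=2a₀=80 at k=2, so the next step gives (m, d) = (40, 5) again — its k=1 value — and the period has length 2.

[40; 16, 80]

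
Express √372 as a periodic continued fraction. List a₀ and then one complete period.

a₀ = ⌊√372⌋ = 19.
With m₀=0, d₀=1 and mₖ₊₁ = dₖaₖ − mₖ, dₖ₊₁ = (n − mₖ₊₁²)/dₖ, aₖ₊₁ = ⌊(a₀+mₖ₊₁)/dₖ₊₁⌋:
  k=1: m=19, d=11, a=3
  k=2: m=14, d=16, a=2
  k=3: m=18, d=3, a=12
  k=4: m=18, d=16, a=2
  k=5: m=14, d=11, a=3
  k=6: m=19, d=1, a=38
d=1 and a=2a₀=38 at k=6, so the next step gives (m, d) = (19, 11) again — its k=1 value — and the period has length 6.

[19; 3, 2, 12, 2, 3, 38]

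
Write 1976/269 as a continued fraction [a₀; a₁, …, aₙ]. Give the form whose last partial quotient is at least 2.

1976 = 7*269 + 93
269 = 2*93 + 83
93 = 1*83 + 10
83 = 8*10 + 3
10 = 3*3 + 1
3 = 3*1 + 0  (stop)
So 1976/269 = [7; 2, 1, 8, 3, 3].

[7; 2, 1, 8, 3, 3]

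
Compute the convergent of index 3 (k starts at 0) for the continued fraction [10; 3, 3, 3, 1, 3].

Using pₖ = aₖpₖ₋₁ + pₖ₋₂, qₖ = aₖqₖ₋₁ + qₖ₋₂ (with p₋₁=1, p₋₂=0, q₋₁=0, q₋₂=1):
  k=0: a=10, p=10, q=1
  k=1: a=3, p=31, q=3
  k=2: a=3, p=103, q=10
  k=3: a=3, p=340, q=33

340/33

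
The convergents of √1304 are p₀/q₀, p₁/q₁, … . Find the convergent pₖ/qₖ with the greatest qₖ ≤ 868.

23436/649

√1304 = [36; 9, 72, …] (period length 2).
Convergents:
  p_0/q_0 = 36/1
  p_1/q_1 = 325/9
  p_2/q_2 = 23436/649
  p_3/q_3 = 211249/5850
q_2 = 649 ≤ 868 < 5850 = q_3, so the answer is 23436/649.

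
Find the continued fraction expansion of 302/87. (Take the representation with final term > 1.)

302 = 3*87 + 41
87 = 2*41 + 5
41 = 8*5 + 1
5 = 5*1 + 0  (stop)
So 302/87 = [3; 2, 8, 5].

[3; 2, 8, 5]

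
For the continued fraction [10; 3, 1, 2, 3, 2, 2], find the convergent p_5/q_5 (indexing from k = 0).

Using pₖ = aₖpₖ₋₁ + pₖ₋₂, qₖ = aₖqₖ₋₁ + qₖ₋₂ (with p₋₁=1, p₋₂=0, q₋₁=0, q₋₂=1):
  k=0: a=10, p=10, q=1
  k=1: a=3, p=31, q=3
  k=2: a=1, p=41, q=4
  k=3: a=2, p=113, q=11
  k=4: a=3, p=380, q=37
  k=5: a=2, p=873, q=85

873/85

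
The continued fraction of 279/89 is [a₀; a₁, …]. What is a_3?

279 = 3·89 + 12   →  a_0 = 3
89 = 7·12 + 5   →  a_1 = 7
12 = 2·5 + 2   →  a_2 = 2
5 = 2·2 + 1   →  a_3 = 2

2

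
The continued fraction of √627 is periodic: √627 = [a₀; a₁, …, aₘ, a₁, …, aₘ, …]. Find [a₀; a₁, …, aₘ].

[25; 25, 50]

a₀ = ⌊√627⌋ = 25.
With m₀=0, d₀=1 and mₖ₊₁ = dₖaₖ − mₖ, dₖ₊₁ = (n − mₖ₊₁²)/dₖ, aₖ₊₁ = ⌊(a₀+mₖ₊₁)/dₖ₊₁⌋:
  k=1: m=25, d=2, a=25
  k=2: m=25, d=1, a=50
d=1 and a=2a₀=50 at k=2, so the next step gives (m, d) = (25, 2) again — its k=1 value — and the period has length 2.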